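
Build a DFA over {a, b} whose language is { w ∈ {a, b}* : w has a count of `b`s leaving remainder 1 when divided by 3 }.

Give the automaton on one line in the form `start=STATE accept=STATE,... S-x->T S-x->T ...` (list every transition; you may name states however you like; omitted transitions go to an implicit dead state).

Keep the running count of `b`s modulo 3: each `b` advances along the cycle s0 → s1 → s2 → s0 while other symbols loop. Accept at s1.
With 3 states:
        a   b  
>  s0   s0  s1 
 * s1   s1  s2 
   s2   s2  s0 
(> = start, * = accepting)

start=s0 accept=s1 s0-a->s0 s0-b->s1 s1-a->s1 s1-b->s2 s2-a->s2 s2-b->s0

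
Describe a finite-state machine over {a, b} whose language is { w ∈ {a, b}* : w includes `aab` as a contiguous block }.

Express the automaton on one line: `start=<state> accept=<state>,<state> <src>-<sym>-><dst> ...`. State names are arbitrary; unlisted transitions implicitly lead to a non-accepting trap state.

States q0..q2 record the length of the longest prefix of `aab` that matches the current input suffix. Reaching q3 means `aab` has been seen, and we stay there forever. Accept from q3.
        a   b  
>  q0   q1  q0 
   q1   q2  q0 
   q2   q2  q3 
 * q3   q3  q3 
(> = start, * = accepting)

start=q0 accept=q3 q0-a->q1 q0-b->q0 q1-a->q2 q1-b->q0 q2-a->q2 q2-b->q3 q3-a->q3 q3-b->q3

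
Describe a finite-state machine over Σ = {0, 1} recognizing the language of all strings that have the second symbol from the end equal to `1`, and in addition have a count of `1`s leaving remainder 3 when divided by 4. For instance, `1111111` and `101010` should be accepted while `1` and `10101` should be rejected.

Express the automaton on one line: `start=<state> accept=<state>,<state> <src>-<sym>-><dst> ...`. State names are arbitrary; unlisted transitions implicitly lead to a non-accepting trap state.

Run two small machines in parallel and take their product. One (7 states) tracks the last 2 symbols read; the other (4 states) tracks the count of `1`s modulo 4. Each combined state is a pair, one component from each; accept when both components accept. Minimizing collapses redundant product states.
        0   1  
>  s0   s0  s1 
   s1   s1  s2 
   s2   s3  s4 
   s3   s3  s5 
 * s4   s6  s0 
   s5   s6  s0 
 * s6   s7  s0 
   s7   s7  s0 
(> = start, * = accepting)

start=s0 accept=s4,s6 s0-0->s0 s0-1->s1 s1-0->s1 s1-1->s2 s2-0->s3 s2-1->s4 s3-0->s3 s3-1->s5 s4-0->s6 s4-1->s0 s5-0->s6 s5-1->s0 s6-0->s7 s6-1->s0 s7-0->s7 s7-1->s0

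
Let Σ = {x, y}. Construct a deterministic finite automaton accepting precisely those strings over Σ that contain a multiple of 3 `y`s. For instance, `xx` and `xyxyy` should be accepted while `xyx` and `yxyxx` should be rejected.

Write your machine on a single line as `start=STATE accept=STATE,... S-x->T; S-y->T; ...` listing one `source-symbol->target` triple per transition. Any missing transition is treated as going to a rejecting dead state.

start=q0; accept=q0; q0-x->q0; q0-y->q1; q1-x->q1; q1-y->q2; q2-x->q2; q2-y->q0

Keep the running count of `y`s modulo 3: each `y` advances along the cycle q0 → q1 → q2 → q0 while other symbols loop. Accept at q0.
3 states suffice.
        x   y  
>* q0   q0  q1 
   q1   q1  q2 
   q2   q2  q0 
(> = start, * = accepting)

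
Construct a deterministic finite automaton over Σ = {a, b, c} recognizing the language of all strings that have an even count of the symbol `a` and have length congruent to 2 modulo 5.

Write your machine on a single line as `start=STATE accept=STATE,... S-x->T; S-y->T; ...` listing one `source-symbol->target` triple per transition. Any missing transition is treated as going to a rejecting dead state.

Build one automaton per condition and run them in lockstep. The first has 2 states tracking the count of `a`s modulo 2; the second has 5 states tracking the input length modulo 5. A product state is a pair (one from each), accepting exactly when both do.
10 states suffice.
        a   b   c  
>  s0   s1  s2  s2 
   s1   s3  s4  s4 
   s2   s4  s3  s3 
 * s3   s5  s6  s6 
   s4   s6  s5  s5 
   s5   s7  s8  s8 
   s6   s8  s7  s7 
   s7   s9  s0  s0 
   s8   s0  s9  s9 
   s9   s2  s1  s1 
(> = start, * = accepting)

start=s0; accept=s3; s0-a->s1; s0-b->s2; s0-c->s2; s1-a->s3; s1-b->s4; s1-c->s4; s2-a->s4; s2-b->s3; s2-c->s3; s3-a->s5; s3-b->s6; s3-c->s6; s4-a->s6; s4-b->s5; s4-c->s5; s5-a->s7; s5-b->s8; s5-c->s8; s6-a->s8; s6-b->s7; s6-c->s7; s7-a->s9; s7-b->s0; s7-c->s0; s8-a->s0; s8-b->s9; s8-c->s9; s9-a->s2; s9-b->s1; s9-c->s1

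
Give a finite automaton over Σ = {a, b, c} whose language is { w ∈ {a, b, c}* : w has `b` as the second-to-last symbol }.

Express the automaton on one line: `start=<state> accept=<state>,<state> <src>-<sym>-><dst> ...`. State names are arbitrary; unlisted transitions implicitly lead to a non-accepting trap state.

start=q0 accept=q7,q8,q9 q0-a->q1 q0-b->q2 q0-c->q3 q1-a->q4 q1-b->q5 q1-c->q6 q2-a->q7 q2-b->q8 q2-c->q9 q3-a->q10 q3-b->q11 q3-c->q12 q4-a->q4 q4-b->q5 q4-c->q6 q5-a->q7 q5-b->q8 q5-c->q9 q6-a->q10 q6-b->q11 q6-c->q12 q7-a->q4 q7-b->q5 q7-c->q6 q8-a->q7 q8-b->q8 q8-c->q9 q9-a->q10 q9-b->q11 q9-c->q12 q10-a->q4 q10-b->q5 q10-c->q6 q11-a->q7 q11-b->q8 q11-c->q9 q12-a->q10 q12-b->q11 q12-c->q12

Because acceptance depends on a position counted from the end, the machine has to buffer the most recent 2 symbols. Make each state the string of the last up-to-2 symbols read; on input `x` shift the window left and append `x`. Accept when the buffered window has length 2 and begins with `b`.
13 states suffice.
          a    b    c  
>  q0     q1   q2   q3 
   q1     q4   q5   q6 
   q2     q7   q8   q9 
   q3    q10  q11  q12 
   q4     q4   q5   q6 
   q5     q7   q8   q9 
   q6    q10  q11  q12 
 * q7     q4   q5   q6 
 * q8     q7   q8   q9 
 * q9    q10  q11  q12 
   q10    q4   q5   q6 
   q11    q7   q8   q9 
   q12   q10  q11  q12 
(> = start, * = accepting)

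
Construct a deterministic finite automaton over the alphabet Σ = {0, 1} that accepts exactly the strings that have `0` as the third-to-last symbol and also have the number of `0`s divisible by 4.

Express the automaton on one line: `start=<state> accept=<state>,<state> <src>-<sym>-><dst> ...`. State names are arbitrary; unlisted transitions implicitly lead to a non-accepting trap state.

start=S0 accept=S5,S8,S9,S12 S0-0->S1 S0-1->S0 S1-0->S2 S1-1->S1 S2-0->S3 S2-1->S4 S3-0->S5 S3-1->S6 S4-0->S7 S4-1->S4 S5-0->S1 S5-1->S8 S6-0->S9 S6-1->S10 S7-0->S11 S7-1->S6 S8-0->S1 S8-1->S12 S9-0->S1 S9-1->S13 S10-0->S14 S10-1->S10 S11-0->S1 S11-1->S8 S12-0->S1 S12-1->S0 S13-0->S1 S13-1->S12 S14-0->S1 S14-1->S13

Build one automaton per condition and run them in lockstep. The first has 15 states tracking the last 3 symbols read; the second has 4 states tracking the count of `0`s modulo 4. A product state is a pair (one from each), accepting exactly when both do. Minimizing collapses redundant product states.
With 15 states:
          0    1  
>  S0     S1   S0 
   S1     S2   S1 
   S2     S3   S4 
   S3     S5   S6 
   S4     S7   S4 
 * S5     S1   S8 
   S6     S9  S10 
   S7    S11   S6 
 * S8     S1  S12 
 * S9     S1  S13 
   S10   S14  S10 
   S11    S1   S8 
 * S12    S1   S0 
   S13    S1  S12 
   S14    S1  S13 
(> = start, * = accepting)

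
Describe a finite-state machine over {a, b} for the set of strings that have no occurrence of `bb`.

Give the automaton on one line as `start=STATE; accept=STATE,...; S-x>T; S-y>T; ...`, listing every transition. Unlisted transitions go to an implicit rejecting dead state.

start=q0; accept=q0,q1; q0-a>q0; q0-b>q1; q1-a>q0; q1-b>q2; q2-a>q2; q2-b>q2

Track partial matches of the forbidden pattern `bb`. State q2 is a dead state reached once `bb` has occurred; every other state accepts. q0 means no part of `bb` is currently matched.
        a   b  
>* q0   q0  q1 
 * q1   q0  q2 
   q2   q2  q2 
(> = start, * = accepting)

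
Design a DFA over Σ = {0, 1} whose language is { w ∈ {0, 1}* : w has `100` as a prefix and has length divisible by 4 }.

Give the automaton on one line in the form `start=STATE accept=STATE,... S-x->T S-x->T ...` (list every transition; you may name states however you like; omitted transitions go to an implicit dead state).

Handle the two conditions separately and then intersect. One (5 states) tracks whether the input so far still matches the prefix `100`; the other (4 states) tracks the input length modulo 4. Each combined state is a pair, one component from each; accept when both components accept. Equivalent product states are then merged.
With 8 states:
        0   1  
>  q0   q1  q2 
   q1   q1  q1 
   q2   q3  q1 
   q3   q4  q1 
   q4   q5  q5 
 * q5   q6  q6 
   q6   q7  q7 
   q7   q4  q4 
(> = start, * = accepting)

start=q0 accept=q5 q0-0->q1 q0-1->q2 q1-0->q1 q1-1->q1 q2-0->q3 q2-1->q1 q3-0->q4 q3-1->q1 q4-0->q5 q4-1->q5 q5-0->q6 q5-1->q6 q6-0->q7 q6-1->q7 q7-0->q4 q7-1->q4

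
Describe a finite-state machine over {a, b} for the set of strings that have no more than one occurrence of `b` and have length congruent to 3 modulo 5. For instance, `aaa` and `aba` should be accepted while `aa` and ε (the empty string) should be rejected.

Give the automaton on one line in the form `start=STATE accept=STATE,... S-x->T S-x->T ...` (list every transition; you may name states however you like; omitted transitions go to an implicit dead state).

start=q0 accept=q6,q7 q0-a->q1 q0-b->q2 q1-a->q3 q1-b->q4 q2-a->q4 q2-b->q5 q3-a->q6 q3-b->q7 q4-a->q7 q4-b->q5 q5-a->q5 q5-b->q5 q6-a->q8 q6-b->q9 q7-a->q9 q7-b->q5 q8-a->q0 q8-b->q10 q9-a->q10 q9-b->q5 q10-a->q2 q10-b->q5

Run two small machines in parallel and take their product. One (3 states) tracks the count of `b`s, saturating at 2; the other (5 states) tracks the input length modulo 5. Each combined state is a pair, one component from each; accept when both components accept. Minimizing collapses redundant product states.
An 11-state machine:
          a    b  
>  q0     q1   q2 
   q1     q3   q4 
   q2     q4   q5 
   q3     q6   q7 
   q4     q7   q5 
   q5     q5   q5 
 * q6     q8   q9 
 * q7     q9   q5 
   q8     q0  q10 
   q9    q10   q5 
   q10    q2   q5 
(> = start, * = accepting)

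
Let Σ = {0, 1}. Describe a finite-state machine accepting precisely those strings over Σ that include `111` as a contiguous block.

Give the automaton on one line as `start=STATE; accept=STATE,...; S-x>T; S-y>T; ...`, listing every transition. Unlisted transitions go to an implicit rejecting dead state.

Track how much of `111` has been matched so far: state S0 is no progress, S3 is the absorbing accept state reached once `111` has occurred. Intermediate states record partial matches; on a mismatch, fall back to the longest reusable overlap.
A 4-state machine:
        0   1  
>  S0   S0  S1 
   S1   S0  S2 
   S2   S0  S3 
 * S3   S3  S3 
(> = start, * = accepting)

start=S0; accept=S3; S0-0>S0; S0-1>S1; S1-0>S0; S1-1>S2; S2-0>S0; S2-1>S3; S3-0>S3; S3-1>S3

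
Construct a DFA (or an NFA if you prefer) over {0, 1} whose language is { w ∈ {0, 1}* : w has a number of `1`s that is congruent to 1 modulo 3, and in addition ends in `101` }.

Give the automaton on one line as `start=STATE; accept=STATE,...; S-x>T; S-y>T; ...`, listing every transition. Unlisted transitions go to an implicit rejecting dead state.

start=s0; accept=s5; s0-0>s0; s0-1>s1; s1-0>s1; s1-1>s2; s2-0>s2; s2-1>s3; s3-0>s4; s3-1>s1; s4-0>s0; s4-1>s5; s5-0>s1; s5-1>s2

Handle the two conditions separately and then intersect. One (3 states) tracks the count of `1`s modulo 3; the other (4 states) tracks how much of the suffix `101` has currently been matched. Each combined state is a pair, one component from each; accept when both components accept. Minimizing collapses redundant product states.
        0   1  
>  s0   s0  s1 
   s1   s1  s2 
   s2   s2  s3 
   s3   s4  s1 
   s4   s0  s5 
 * s5   s1  s2 
(> = start, * = accepting)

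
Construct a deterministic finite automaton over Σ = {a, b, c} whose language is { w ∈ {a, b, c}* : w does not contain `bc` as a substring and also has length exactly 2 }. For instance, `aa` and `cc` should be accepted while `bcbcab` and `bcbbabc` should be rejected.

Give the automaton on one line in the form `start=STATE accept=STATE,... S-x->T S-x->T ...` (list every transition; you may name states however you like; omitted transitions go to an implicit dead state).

start=S0 accept=S3 S0-a->S1 S0-b->S2 S0-c->S1 S1-a->S3 S1-b->S3 S1-c->S3 S2-a->S3 S2-b->S3 S2-c->S4 S3-a->S4 S3-b->S4 S3-c->S4 S4-a->S4 S4-b->S4 S4-c->S4

Run two small machines in parallel and take their product. The first has 3 states tracking partial matches of the forbidden pattern `bc`; the second has 4 states tracking the input length, saturating at 3. A product state is a pair (one from each), accepting exactly when both do. Minimizing collapses redundant product states.
With 5 states:
        a   b   c  
>  S0   S1  S2  S1 
   S1   S3  S3  S3 
   S2   S3  S3  S4 
 * S3   S4  S4  S4 
   S4   S4  S4  S4 
(> = start, * = accepting)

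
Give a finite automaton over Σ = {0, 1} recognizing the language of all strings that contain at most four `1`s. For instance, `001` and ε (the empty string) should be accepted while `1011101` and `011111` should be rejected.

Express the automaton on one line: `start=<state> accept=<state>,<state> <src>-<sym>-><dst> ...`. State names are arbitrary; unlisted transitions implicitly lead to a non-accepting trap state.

Only the number of `1`s matters, and only up to 5. Make a chain q0 → q1 → q2 → q3 → q4 → q5 advanced by each `1` (with q5 absorbing); every other symbol self-loops. The accepting set is {q0, q1, q2, q3, q4}.
With 6 states:
        0   1  
>* q0   q0  q1 
 * q1   q1  q2 
 * q2   q2  q3 
 * q3   q3  q4 
 * q4   q4  q5 
   q5   q5  q5 
(> = start, * = accepting)

start=q0 accept=q0,q1,q2,q3,q4 q0-0->q0 q0-1->q1 q1-0->q1 q1-1->q2 q2-0->q2 q2-1->q3 q3-0->q3 q3-1->q4 q4-0->q4 q4-1->q5 q5-0->q5 q5-1->q5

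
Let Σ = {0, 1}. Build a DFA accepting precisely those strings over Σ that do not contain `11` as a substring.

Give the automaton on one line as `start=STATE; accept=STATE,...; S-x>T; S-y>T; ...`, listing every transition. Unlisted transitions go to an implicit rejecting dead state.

Track partial matches of the forbidden pattern `11`. State S2 is a dead state reached once `11` has occurred; every other state accepts. S0 means no part of `11` is currently matched.
With 3 states:
        0   1  
>* S0   S0  S1 
 * S1   S0  S2 
   S2   S2  S2 
(> = start, * = accepting)

start=S0; accept=S0,S1; S0-0>S0; S0-1>S1; S1-0>S0; S1-1>S2; S2-0>S2; S2-1>S2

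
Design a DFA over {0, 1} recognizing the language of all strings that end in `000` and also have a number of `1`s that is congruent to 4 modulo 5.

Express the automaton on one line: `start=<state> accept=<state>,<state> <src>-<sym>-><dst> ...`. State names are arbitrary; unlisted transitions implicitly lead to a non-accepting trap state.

start=q0 accept=q19 q0-0->q1 q0-1->q2 q1-0->q3 q1-1->q2 q2-0->q4 q2-1->q5 q3-0->q6 q3-1->q2 q4-0->q7 q4-1->q5 q5-0->q8 q5-1->q9 q6-0->q6 q6-1->q2 q7-0->q10 q7-1->q5 q8-0->q11 q8-1->q9 q9-0->q12 q9-1->q13 q10-0->q10 q10-1->q5 q11-0->q14 q11-1->q9 q12-0->q15 q12-1->q13 q13-0->q16 q13-1->q0 q14-0->q14 q14-1->q9 q15-0->q17 q15-1->q13 q16-0->q18 q16-1->q0 q17-0->q17 q17-1->q13 q18-0->q19 q18-1->q0 q19-0->q19 q19-1->q0

Run two small machines in parallel and take their product. The first has 4 states tracking how much of the suffix `000` has currently been matched; the second has 5 states tracking the count of `1`s modulo 5. A product state is a pair (one from each), accepting exactly when both do.
          0    1  
>  q0     q1   q2 
   q1     q3   q2 
   q2     q4   q5 
   q3     q6   q2 
   q4     q7   q5 
   q5     q8   q9 
   q6     q6   q2 
   q7    q10   q5 
   q8    q11   q9 
   q9    q12  q13 
   q10   q10   q5 
   q11   q14   q9 
   q12   q15  q13 
   q13   q16   q0 
   q14   q14   q9 
   q15   q17  q13 
   q16   q18   q0 
   q17   q17  q13 
   q18   q19   q0 
 * q19   q19   q0 
(> = start, * = accepting)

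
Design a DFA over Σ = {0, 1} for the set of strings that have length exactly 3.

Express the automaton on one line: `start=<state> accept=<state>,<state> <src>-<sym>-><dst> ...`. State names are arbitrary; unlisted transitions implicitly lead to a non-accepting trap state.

start=q0 accept=q3 q0-0->q1 q0-1->q1 q1-0->q2 q1-1->q2 q2-0->q3 q2-1->q3 q3-0->q4 q3-1->q4 q4-0->q4 q4-1->q4

Count input length up to 4: every symbol moves from q0 toward q4, which means 'more than 3' and absorbs. Accept from {q3}.
        0   1  
>  q0   q1  q1 
   q1   q2  q2 
   q2   q3  q3 
 * q3   q4  q4 
   q4   q4  q4 
(> = start, * = accepting)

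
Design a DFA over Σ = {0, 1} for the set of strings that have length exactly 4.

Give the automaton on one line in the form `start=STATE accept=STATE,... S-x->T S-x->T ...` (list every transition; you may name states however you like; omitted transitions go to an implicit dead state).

We only need to distinguish lengths 0, 1, …, 4, and '>4'. Chain S0 → S1 → S2 → S3 → S4 → S5 on every symbol, with S5 looping. Accepting states: {S4}.
        0   1  
>  S0   S1  S1 
   S1   S2  S2 
   S2   S3  S3 
   S3   S4  S4 
 * S4   S5  S5 
   S5   S5  S5 
(> = start, * = accepting)

start=S0 accept=S4 S0-0->S1 S0-1->S1 S1-0->S2 S1-1->S2 S2-0->S3 S2-1->S3 S3-0->S4 S3-1->S4 S4-0->S5 S4-1->S5 S5-0->S5 S5-1->S5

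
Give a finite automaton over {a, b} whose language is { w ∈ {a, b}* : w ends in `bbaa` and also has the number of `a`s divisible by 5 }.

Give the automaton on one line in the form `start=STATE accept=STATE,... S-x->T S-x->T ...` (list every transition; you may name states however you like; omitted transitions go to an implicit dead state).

start=q0 accept=q8 q0-a->q1 q0-b->q0 q1-a->q2 q1-b->q1 q2-a->q3 q2-b->q2 q3-a->q4 q3-b->q5 q4-a->q0 q4-b->q4 q5-a->q4 q5-b->q6 q6-a->q7 q6-b->q6 q7-a->q8 q7-b->q4 q8-a->q1 q8-b->q0

Run two small machines in parallel and take their product. One (5 states) tracks how much of the suffix `bbaa` has currently been matched; the other (5 states) tracks the count of `a`s modulo 5. Each combined state is a pair, one component from each; accept when both components accept. Equivalent product states are then merged.
A 9-state machine:
        a   b  
>  q0   q1  q0 
   q1   q2  q1 
   q2   q3  q2 
   q3   q4  q5 
   q4   q0  q4 
   q5   q4  q6 
   q6   q7  q6 
   q7   q8  q4 
 * q8   q1  q0 
(> = start, * = accepting)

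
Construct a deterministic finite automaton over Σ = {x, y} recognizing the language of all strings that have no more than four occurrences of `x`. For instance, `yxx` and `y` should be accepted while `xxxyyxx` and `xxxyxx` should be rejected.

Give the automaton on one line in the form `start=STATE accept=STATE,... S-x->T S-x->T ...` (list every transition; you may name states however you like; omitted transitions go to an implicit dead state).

Count `x`s, saturating at 5: states q0 through q4 mean 0 through 4 `x`s seen; q5 means more than 4. Each `x` increments (capped at q5); other symbols loop. Accept from {q0, q1, q2, q3, q4}.
With 6 states:
        x   y  
>* q0   q1  q0 
 * q1   q2  q1 
 * q2   q3  q2 
 * q3   q4  q3 
 * q4   q5  q4 
   q5   q5  q5 
(> = start, * = accepting)

start=q0 accept=q0,q1,q2,q3,q4 q0-x->q1 q0-y->q0 q1-x->q2 q1-y->q1 q2-x->q3 q2-y->q2 q3-x->q4 q3-y->q3 q4-x->q5 q4-y->q4 q5-x->q5 q5-y->q5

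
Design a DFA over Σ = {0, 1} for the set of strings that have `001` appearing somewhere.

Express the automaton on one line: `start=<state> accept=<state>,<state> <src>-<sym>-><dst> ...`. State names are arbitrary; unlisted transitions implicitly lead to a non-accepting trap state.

start=q0 accept=q3 q0-0->q1 q0-1->q0 q1-0->q2 q1-1->q0 q2-0->q2 q2-1->q3 q3-0->q3 q3-1->q3

Track how much of `001` has been matched so far: state q0 is no progress, q3 is the absorbing accept state reached once `001` has occurred. Intermediate states record partial matches; on a mismatch, fall back to the longest reusable overlap.
4 states suffice.
        0   1  
>  q0   q1  q0 
   q1   q2  q0 
   q2   q2  q3 
 * q3   q3  q3 
(> = start, * = accepting)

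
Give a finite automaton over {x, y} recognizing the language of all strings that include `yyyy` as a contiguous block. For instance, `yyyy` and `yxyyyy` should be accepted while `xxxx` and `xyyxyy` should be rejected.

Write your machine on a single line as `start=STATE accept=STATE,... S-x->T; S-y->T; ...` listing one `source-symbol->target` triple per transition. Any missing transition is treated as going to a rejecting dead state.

Track how much of `yyyy` has been matched so far: state q0 is no progress, q4 is the absorbing accept state reached once `yyyy` has occurred. Intermediate states record partial matches; on a mismatch, fall back to the longest reusable overlap.
A 5-state machine:
        x   y  
>  q0   q0  q1 
   q1   q0  q2 
   q2   q0  q3 
   q3   q0  q4 
 * q4   q4  q4 
(> = start, * = accepting)

start=q0; accept=q4; q0-x->q0; q0-y->q1; q1-x->q0; q1-y->q2; q2-x->q0; q2-y->q3; q3-x->q0; q3-y->q4; q4-x->q4; q4-y->q4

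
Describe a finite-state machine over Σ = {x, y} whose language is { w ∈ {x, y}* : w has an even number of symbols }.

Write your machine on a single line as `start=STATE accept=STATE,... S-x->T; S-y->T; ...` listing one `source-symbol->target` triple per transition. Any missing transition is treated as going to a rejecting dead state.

Only the length mod 2 matters, so use a 2-cycle: from any state, every input symbol moves to the next state, wrapping q1 back to q0. Mark q0 accepting.
A 2-state machine:
        x   y  
>* q0   q1  q1 
   q1   q0  q0 
(> = start, * = accepting)

start=q0; accept=q0; q0-x->q1; q0-y->q1; q1-x->q0; q1-y->q0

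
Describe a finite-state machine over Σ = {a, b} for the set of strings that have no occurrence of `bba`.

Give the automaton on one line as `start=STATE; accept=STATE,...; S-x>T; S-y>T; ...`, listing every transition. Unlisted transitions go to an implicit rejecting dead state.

This is the complement of 'contains `bba`'. Use the same substring-matching states — S0 through S3 holding how much of `bba` has just been matched — but flip the accepting set: everything except the trap S3 accepts.
4 states suffice.
        a   b  
>* S0   S0  S1 
 * S1   S0  S2 
 * S2   S3  S2 
   S3   S3  S3 
(> = start, * = accepting)

start=S0; accept=S0,S1,S2; S0-a>S0; S0-b>S1; S1-a>S0; S1-b>S2; S2-a>S3; S2-b>S2; S3-a>S3; S3-b>S3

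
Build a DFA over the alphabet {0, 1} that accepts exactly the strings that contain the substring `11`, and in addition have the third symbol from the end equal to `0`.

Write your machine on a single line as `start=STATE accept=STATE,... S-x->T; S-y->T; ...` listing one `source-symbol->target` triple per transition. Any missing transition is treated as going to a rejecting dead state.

Build one automaton per condition and run them in lockstep. The first has 3 states tracking whether and how much of `11` has been seen; the second has 15 states tracking the last 3 symbols read. A product state is a pair (one from each), accepting exactly when both do.
With 20 states:
          0    1  
>  S0     S1   S2 
   S1     S3   S4 
   S2     S5   S6 
   S3     S7   S8 
   S4     S9  S10 
   S5    S11  S12 
   S6    S13  S14 
   S7     S7   S8 
   S8     S9  S10 
   S9    S11  S12 
 * S10   S13  S14 
   S11    S7   S8 
   S12    S9  S10 
   S13   S15  S16 
   S14   S13  S14 
   S15   S17  S18 
   S16   S19  S10 
 * S17   S17  S18 
 * S18   S19  S10 
 * S19   S15  S16 
(> = start, * = accepting)

start=S0; accept=S10,S17,S18,S19; S0-0->S1; S0-1->S2; S1-0->S3; S1-1->S4; S2-0->S5; S2-1->S6; S3-0->S7; S3-1->S8; S4-0->S9; S4-1->S10; S5-0->S11; S5-1->S12; S6-0->S13; S6-1->S14; S7-0->S7; S7-1->S8; S8-0->S9; S8-1->S10; S9-0->S11; S9-1->S12; S10-0->S13; S10-1->S14; S11-0->S7; S11-1->S8; S12-0->S9; S12-1->S10; S13-0->S15; S13-1->S16; S14-0->S13; S14-1->S14; S15-0->S17; S15-1->S18; S16-0->S19; S16-1->S10; S17-0->S17; S17-1->S18; S18-0->S19; S18-1->S10; S19-0->S15; S19-1->S16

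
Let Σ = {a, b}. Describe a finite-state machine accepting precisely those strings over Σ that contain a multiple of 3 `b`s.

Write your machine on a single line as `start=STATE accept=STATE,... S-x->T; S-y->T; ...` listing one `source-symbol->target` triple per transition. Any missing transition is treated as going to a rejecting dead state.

The only thing that matters is how many `b`s have appeared, reduced mod 3. Use one state per residue: q0 for 0, …, q2 for 2. Reading `b` moves to the next residue; anything else stays put. q0 is accepting.
3 states suffice.
        a   b  
>* q0   q0  q1 
   q1   q1  q2 
   q2   q2  q0 
(> = start, * = accepting)

start=q0; accept=q0; q0-a->q0; q0-b->q1; q1-a->q1; q1-b->q2; q2-a->q2; q2-b->q0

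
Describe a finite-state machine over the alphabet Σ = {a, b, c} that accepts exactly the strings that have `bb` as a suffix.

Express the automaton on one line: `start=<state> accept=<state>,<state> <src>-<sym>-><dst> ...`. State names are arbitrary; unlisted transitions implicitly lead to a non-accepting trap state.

start=s0 accept=s2 s0-a->s0 s0-b->s1 s0-c->s0 s1-a->s0 s1-b->s2 s1-c->s0 s2-a->s0 s2-b->s2 s2-c->s0

Let each state record the length of the longest suffix of the input read so far that is also a prefix of `bb`. s1 means the last symbol is `b`; s2 means the last 2 symbols are `bb`. Accept only at s2, where the string currently ends in `bb`.
        a   b   c  
>  s0   s0  s1  s0 
   s1   s0  s2  s0 
 * s2   s0  s2  s0 
(> = start, * = accepting)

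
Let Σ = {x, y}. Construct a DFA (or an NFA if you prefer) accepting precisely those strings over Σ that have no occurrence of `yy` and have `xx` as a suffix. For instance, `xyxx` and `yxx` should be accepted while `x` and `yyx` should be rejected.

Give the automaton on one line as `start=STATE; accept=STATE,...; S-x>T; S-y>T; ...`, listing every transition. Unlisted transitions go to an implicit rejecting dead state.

Build one automaton per condition and run them in lockstep. One (3 states) tracks partial matches of the forbidden pattern `yy`; the other (3 states) tracks how much of the suffix `xx` has currently been matched. Each combined state is a pair, one component from each; accept when both components accept. Minimizing collapses redundant product states.
5 states suffice.
        x   y  
>  s0   s1  s2 
   s1   s3  s2 
   s2   s1  s4 
 * s3   s3  s2 
   s4   s4  s4 
(> = start, * = accepting)

start=s0; accept=s3; s0-x>s1; s0-y>s2; s1-x>s3; s1-y>s2; s2-x>s1; s2-y>s4; s3-x>s3; s3-y>s2; s4-x>s4; s4-y>s4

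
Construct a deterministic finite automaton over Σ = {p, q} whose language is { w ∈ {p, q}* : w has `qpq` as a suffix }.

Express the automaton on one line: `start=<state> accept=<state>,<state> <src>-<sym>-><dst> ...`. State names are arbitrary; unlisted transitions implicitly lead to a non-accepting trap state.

start=A accept=D A-p->A A-q->B B-p->C B-q->B C-p->A C-q->D D-p->C D-q->B

Let each state record the length of the longest suffix of the input read so far that is also a prefix of `qpq`. B means the last symbol is `q`; C means the last 2 symbols are `qp`; D means the last 3 symbols are `qpq`. Accept only at D, where the string currently ends in `qpq`.
4 states suffice.
       p  q 
>  A   A  B 
   B   C  B 
   C   A  D 
 * D   C  B 
(> = start, * = accepting)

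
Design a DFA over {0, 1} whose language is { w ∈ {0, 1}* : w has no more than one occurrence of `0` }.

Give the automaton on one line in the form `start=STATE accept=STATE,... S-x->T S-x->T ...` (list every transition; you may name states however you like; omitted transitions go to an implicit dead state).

start=s0 accept=s0,s1 s0-0->s1 s0-1->s0 s1-0->s2 s1-1->s1 s2-0->s2 s2-1->s2

Only the number of `0`s matters, and only up to 2. Make a chain s0 → s1 → s2 advanced by each `0` (with s2 absorbing); every other symbol self-loops. The accepting set is {s0, s1}.
A 3-state machine:
        0   1  
>* s0   s1  s0 
 * s1   s2  s1 
   s2   s2  s2 
(> = start, * = accepting)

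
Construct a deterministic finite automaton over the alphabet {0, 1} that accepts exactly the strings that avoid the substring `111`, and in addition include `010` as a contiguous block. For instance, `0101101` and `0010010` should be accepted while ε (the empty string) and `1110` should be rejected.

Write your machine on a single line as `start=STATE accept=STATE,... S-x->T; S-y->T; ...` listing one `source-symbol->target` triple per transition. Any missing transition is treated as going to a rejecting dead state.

start=s0; accept=s5,s7,s9; s0-0->s1; s0-1->s2; s1-0->s1; s1-1->s3; s2-0->s1; s2-1->s4; s3-0->s5; s3-1->s4; s4-0->s1; s4-1->s6; s5-0->s5; s5-1->s7; s6-0->s8; s6-1->s6; s7-0->s5; s7-1->s9; s8-0->s8; s8-1->s10; s9-0->s5; s9-1->s11; s10-0->s11; s10-1->s6; s11-0->s11; s11-1->s11

Build one automaton per condition and run them in lockstep. The first has 4 states tracking partial matches of the forbidden pattern `111`; the second has 4 states tracking whether and how much of `010` has been seen. A product state is a pair (one from each), accepting exactly when both do.
With 12 states:
          0    1  
>  s0     s1   s2 
   s1     s1   s3 
   s2     s1   s4 
   s3     s5   s4 
   s4     s1   s6 
 * s5     s5   s7 
   s6     s8   s6 
 * s7     s5   s9 
   s8     s8  s10 
 * s9     s5  s11 
   s10   s11   s6 
   s11   s11  s11 
(> = start, * = accepting)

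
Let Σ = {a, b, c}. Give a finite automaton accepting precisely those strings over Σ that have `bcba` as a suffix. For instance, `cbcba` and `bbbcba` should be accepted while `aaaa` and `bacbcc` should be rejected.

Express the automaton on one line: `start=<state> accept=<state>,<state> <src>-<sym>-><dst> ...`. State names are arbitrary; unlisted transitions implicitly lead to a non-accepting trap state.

Remember how much of `bcba` the current input suffix matches. State S0 means no match yet; S1 means the last symbol is `b`; S2 means the last 2 symbols are `bc`; S3 means the last 3 symbols are `bcb`; S4 means the last 4 symbols are `bcba`. Only S4 accepts. On a mismatch, fall back to the longest proper suffix that is still a prefix of `bcba`.
A 5-state machine:
        a   b   c  
>  S0   S0  S1  S0 
   S1   S0  S1  S2 
   S2   S0  S3  S0 
   S3   S4  S1  S2 
 * S4   S0  S1  S0 
(> = start, * = accepting)

start=S0 accept=S4 S0-a->S0 S0-b->S1 S0-c->S0 S1-a->S0 S1-b->S1 S1-c->S2 S2-a->S0 S2-b->S3 S2-c->S0 S3-a->S4 S3-b->S1 S3-c->S2 S4-a->S0 S4-b->S1 S4-c->S0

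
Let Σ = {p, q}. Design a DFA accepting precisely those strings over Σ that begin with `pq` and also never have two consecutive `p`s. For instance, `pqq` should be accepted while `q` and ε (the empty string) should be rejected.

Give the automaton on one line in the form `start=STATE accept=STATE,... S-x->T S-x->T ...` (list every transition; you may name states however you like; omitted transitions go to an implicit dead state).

start=S0 accept=S4,S6 S0-p->S1 S0-q->S2 S1-p->S3 S1-q->S4 S2-p->S5 S2-q->S2 S3-p->S3 S3-q->S3 S4-p->S6 S4-q->S4 S5-p->S3 S5-q->S2 S6-p->S7 S6-q->S4 S7-p->S7 S7-q->S7

Build one automaton per condition and run them in lockstep. The first has 4 states tracking whether the input so far still matches the prefix `pq`; the second has 3 states tracking partial matches of the forbidden pattern `pp`. A product state is a pair (one from each), accepting exactly when both do.
8 states suffice.
        p   q  
>  S0   S1  S2 
   S1   S3  S4 
   S2   S5  S2 
   S3   S3  S3 
 * S4   S6  S4 
   S5   S3  S2 
 * S6   S7  S4 
   S7   S7  S7 
(> = start, * = accepting)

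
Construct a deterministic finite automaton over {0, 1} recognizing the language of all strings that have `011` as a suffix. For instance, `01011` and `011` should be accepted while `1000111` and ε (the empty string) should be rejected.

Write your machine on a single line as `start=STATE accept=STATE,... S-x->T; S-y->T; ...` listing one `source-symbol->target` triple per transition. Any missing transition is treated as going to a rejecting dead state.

start=s0; accept=s3; s0-0->s1; s0-1->s0; s1-0->s1; s1-1->s2; s2-0->s1; s2-1->s3; s3-0->s1; s3-1->s0

Remember how much of `011` the current input suffix matches. State s0 means no match yet; s1 means the last symbol is `0`; s2 means the last 2 symbols are `01`; s3 means the last 3 symbols are `011`. Only s3 accepts. On a mismatch, fall back to the longest proper suffix that is still a prefix of `011`.
        0   1  
>  s0   s1  s0 
   s1   s1  s2 
   s2   s1  s3 
 * s3   s1  s0 
(> = start, * = accepting)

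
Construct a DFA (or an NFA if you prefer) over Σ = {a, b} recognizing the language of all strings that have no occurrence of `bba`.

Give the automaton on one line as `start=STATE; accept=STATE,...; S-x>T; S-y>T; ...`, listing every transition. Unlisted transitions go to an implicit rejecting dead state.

This is the complement of 'contains `bba`'. Use the same substring-matching states — q0 through q3 holding how much of `bba` has just been matched — but flip the accepting set: everything except the trap q3 accepts.
A 4-state machine:
        a   b  
>* q0   q0  q1 
 * q1   q0  q2 
 * q2   q3  q2 
   q3   q3  q3 
(> = start, * = accepting)

start=q0; accept=q0,q1,q2; q0-a>q0; q0-b>q1; q1-a>q0; q1-b>q2; q2-a>q3; q2-b>q2; q3-a>q3; q3-b>q3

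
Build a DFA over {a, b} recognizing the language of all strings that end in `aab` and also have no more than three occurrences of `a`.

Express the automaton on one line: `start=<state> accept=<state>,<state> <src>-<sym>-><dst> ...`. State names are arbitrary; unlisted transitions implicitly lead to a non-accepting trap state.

Run two small machines in parallel and take their product. One (4 states) tracks how much of the suffix `aab` has currently been matched; the other (5 states) tracks the count of `a`s, saturating at 4. Each combined state is a pair, one component from each; accept when both components accept.
With 15 states:
          a    b  
>  q0     q1   q0 
   q1     q2   q3 
   q2     q4   q5 
   q3     q6   q3 
   q4     q7   q8 
 * q5     q9  q10 
   q6     q4  q10 
   q7     q7  q11 
 * q8    q12  q13 
   q9     q7  q13 
   q10    q9  q10 
   q11   q12  q14 
   q12    q7  q14 
   q13   q12  q13 
   q14   q12  q14 
(> = start, * = accepting)

start=q0 accept=q5,q8 q0-a->q1 q0-b->q0 q1-a->q2 q1-b->q3 q2-a->q4 q2-b->q5 q3-a->q6 q3-b->q3 q4-a->q7 q4-b->q8 q5-a->q9 q5-b->q10 q6-a->q4 q6-b->q10 q7-a->q7 q7-b->q11 q8-a->q12 q8-b->q13 q9-a->q7 q9-b->q13 q10-a->q9 q10-b->q10 q11-a->q12 q11-b->q14 q12-a->q7 q12-b->q14 q13-a->q12 q13-b->q13 q14-a->q12 q14-b->q14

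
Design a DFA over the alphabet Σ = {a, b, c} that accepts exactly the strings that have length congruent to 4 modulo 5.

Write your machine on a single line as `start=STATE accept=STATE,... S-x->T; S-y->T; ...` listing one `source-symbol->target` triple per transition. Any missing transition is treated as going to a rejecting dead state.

start=q0; accept=q4; q0-a->q1; q0-b->q1; q0-c->q1; q1-a->q2; q1-b->q2; q1-c->q2; q2-a->q3; q2-b->q3; q2-c->q3; q3-a->q4; q3-b->q4; q3-c->q4; q4-a->q0; q4-b->q0; q4-c->q0

Only the length mod 5 matters, so use a 5-cycle: from any state, every input symbol moves to the next state, wrapping q4 back to q0. Mark q4 accepting.
A 5-state machine:
        a   b   c  
>  q0   q1  q1  q1 
   q1   q2  q2  q2 
   q2   q3  q3  q3 
   q3   q4  q4  q4 
 * q4   q0  q0  q0 
(> = start, * = accepting)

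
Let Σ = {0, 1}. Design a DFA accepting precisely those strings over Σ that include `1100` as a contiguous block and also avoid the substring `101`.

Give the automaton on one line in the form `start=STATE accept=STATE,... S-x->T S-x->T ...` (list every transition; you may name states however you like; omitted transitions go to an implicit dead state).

Run two small machines in parallel and take their product. One (5 states) tracks whether and how much of `1100` has been seen; the other (4 states) tracks partial matches of the forbidden pattern `101`. Each combined state is a pair, one component from each; accept when both components accept. After merging equivalent states the machine shrinks.
With 9 states:
        0   1  
>  s0   s0  s1 
   s1   s2  s3 
   s2   s0  s4 
   s3   s5  s3 
   s4   s4  s4 
   s5   s6  s4 
 * s6   s6  s7 
 * s7   s8  s7 
 * s8   s6  s4 
(> = start, * = accepting)

start=s0 accept=s6,s7,s8 s0-0->s0 s0-1->s1 s1-0->s2 s1-1->s3 s2-0->s0 s2-1->s4 s3-0->s5 s3-1->s3 s4-0->s4 s4-1->s4 s5-0->s6 s5-1->s4 s6-0->s6 s6-1->s7 s7-0->s8 s7-1->s7 s8-0->s6 s8-1->s4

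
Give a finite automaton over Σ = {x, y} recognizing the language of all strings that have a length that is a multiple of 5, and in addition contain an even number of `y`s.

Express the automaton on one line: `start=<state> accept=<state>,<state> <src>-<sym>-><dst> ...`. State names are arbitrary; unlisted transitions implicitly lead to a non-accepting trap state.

Build one automaton per condition and run them in lockstep. One (5 states) tracks the input length modulo 5; the other (2 states) tracks the count of `y`s modulo 2. Each combined state is a pair, one component from each; accept when both components accept.
A 10-state machine:
        x   y  
>* s0   s1  s2 
   s1   s3  s4 
   s2   s4  s3 
   s3   s5  s6 
   s4   s6  s5 
   s5   s7  s8 
   s6   s8  s7 
   s7   s0  s9 
   s8   s9  s0 
   s9   s2  s1 
(> = start, * = accepting)

start=s0 accept=s0 s0-x->s1 s0-y->s2 s1-x->s3 s1-y->s4 s2-x->s4 s2-y->s3 s3-x->s5 s3-y->s6 s4-x->s6 s4-y->s5 s5-x->s7 s5-y->s8 s6-x->s8 s6-y->s7 s7-x->s0 s7-y->s9 s8-x->s9 s8-y->s0 s9-x->s2 s9-y->s1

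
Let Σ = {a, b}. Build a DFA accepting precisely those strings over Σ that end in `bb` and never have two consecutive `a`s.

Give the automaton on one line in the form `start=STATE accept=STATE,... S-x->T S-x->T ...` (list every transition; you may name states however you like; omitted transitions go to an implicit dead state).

start=s0 accept=s4 s0-a->s1 s0-b->s2 s1-a->s3 s1-b->s2 s2-a->s1 s2-b->s4 s3-a->s3 s3-b->s3 s4-a->s1 s4-b->s4

Build one automaton per condition and run them in lockstep. One (3 states) tracks how much of the suffix `bb` has currently been matched; the other (3 states) tracks partial matches of the forbidden pattern `aa`. Each combined state is a pair, one component from each; accept when both components accept. Equivalent product states are then merged.
With 5 states:
        a   b  
>  s0   s1  s2 
   s1   s3  s2 
   s2   s1  s4 
   s3   s3  s3 
 * s4   s1  s4 
(> = start, * = accepting)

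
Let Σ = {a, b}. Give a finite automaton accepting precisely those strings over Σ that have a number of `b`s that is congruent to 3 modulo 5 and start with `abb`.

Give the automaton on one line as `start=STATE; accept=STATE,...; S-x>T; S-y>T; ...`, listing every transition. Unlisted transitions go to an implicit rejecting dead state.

Run two small machines in parallel and take their product. The first has 5 states tracking the count of `b`s modulo 5; the second has 5 states tracking whether the input so far still matches the prefix `abb`. A product state is a pair (one from each), accepting exactly when both do. Minimizing collapses redundant product states.
        a   b  
>  q0   q1  q2 
   q1   q2  q3 
   q2   q2  q2 
   q3   q2  q4 
   q4   q4  q5 
 * q5   q5  q6 
   q6   q6  q7 
   q7   q7  q8 
   q8   q8  q4 
(> = start, * = accepting)

start=q0; accept=q5; q0-a>q1; q0-b>q2; q1-a>q2; q1-b>q3; q2-a>q2; q2-b>q2; q3-a>q2; q3-b>q4; q4-a>q4; q4-b>q5; q5-a>q5; q5-b>q6; q6-a>q6; q6-b>q7; q7-a>q7; q7-b>q8; q8-a>q8; q8-b>q4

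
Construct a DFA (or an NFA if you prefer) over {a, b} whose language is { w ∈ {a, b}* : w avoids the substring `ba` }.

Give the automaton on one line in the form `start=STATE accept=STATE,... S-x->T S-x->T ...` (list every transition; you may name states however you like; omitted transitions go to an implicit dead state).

This is the complement of 'contains `ba`'. Use the same substring-matching states — q0 through q2 holding how much of `ba` has just been matched — but flip the accepting set: everything except the trap q2 accepts.
        a   b  
>* q0   q0  q1 
 * q1   q2  q1 
   q2   q2  q2 
(> = start, * = accepting)

start=q0 accept=q0,q1 q0-a->q0 q0-b->q1 q1-a->q2 q1-b->q1 q2-a->q2 q2-b->q2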